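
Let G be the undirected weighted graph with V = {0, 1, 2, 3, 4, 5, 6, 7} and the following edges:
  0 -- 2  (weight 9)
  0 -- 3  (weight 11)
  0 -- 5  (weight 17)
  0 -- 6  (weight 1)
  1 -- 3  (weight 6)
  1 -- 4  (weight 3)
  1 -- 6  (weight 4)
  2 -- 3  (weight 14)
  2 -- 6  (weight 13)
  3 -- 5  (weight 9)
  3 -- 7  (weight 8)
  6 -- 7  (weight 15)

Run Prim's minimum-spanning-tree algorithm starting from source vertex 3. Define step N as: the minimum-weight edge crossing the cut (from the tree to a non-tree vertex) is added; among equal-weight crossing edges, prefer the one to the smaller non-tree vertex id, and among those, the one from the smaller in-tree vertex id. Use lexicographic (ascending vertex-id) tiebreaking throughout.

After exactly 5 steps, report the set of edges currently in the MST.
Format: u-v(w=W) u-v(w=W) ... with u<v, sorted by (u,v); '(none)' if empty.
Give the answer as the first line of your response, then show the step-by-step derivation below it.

0-6(w=1) 1-3(w=6) 1-4(w=3) 1-6(w=4) 3-7(w=8)

step 1: add edge 1-3 (w=6); MST = {1-3(w=6)}
step 2: add edge 1-4 (w=3); MST = {1-3(w=6) 1-4(w=3)}
step 3: add edge 1-6 (w=4); MST = {1-3(w=6) 1-4(w=3) 1-6(w=4)}
step 4: add edge 0-6 (w=1); MST = {0-6(w=1) 1-3(w=6) 1-4(w=3) 1-6(w=4)}
step 5: add edge 3-7 (w=8); MST = {0-6(w=1) 1-3(w=6) 1-4(w=3) 1-6(w=4) 3-7(w=8)}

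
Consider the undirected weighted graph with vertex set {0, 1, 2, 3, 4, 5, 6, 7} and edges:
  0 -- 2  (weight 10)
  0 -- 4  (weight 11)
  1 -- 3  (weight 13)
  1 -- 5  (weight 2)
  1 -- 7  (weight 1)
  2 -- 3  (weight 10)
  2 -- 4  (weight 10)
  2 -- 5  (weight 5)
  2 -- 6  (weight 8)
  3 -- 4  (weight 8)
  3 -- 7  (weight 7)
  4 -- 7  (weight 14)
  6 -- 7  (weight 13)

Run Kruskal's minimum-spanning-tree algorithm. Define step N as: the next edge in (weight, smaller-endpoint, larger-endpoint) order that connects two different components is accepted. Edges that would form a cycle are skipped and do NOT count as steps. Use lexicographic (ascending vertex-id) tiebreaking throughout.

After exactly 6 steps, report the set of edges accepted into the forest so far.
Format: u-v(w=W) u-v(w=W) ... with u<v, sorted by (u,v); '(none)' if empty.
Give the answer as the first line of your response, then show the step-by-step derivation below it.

1-5(w=2) 1-7(w=1) 2-5(w=5) 2-6(w=8) 3-4(w=8) 3-7(w=7)

step 1: add edge 1-7 (w=1); MST = {1-7(w=1)}
step 2: add edge 1-5 (w=2); MST = {1-5(w=2) 1-7(w=1)}
step 3: add edge 2-5 (w=5); MST = {1-5(w=2) 1-7(w=1) 2-5(w=5)}
step 4: add edge 3-7 (w=7); MST = {1-5(w=2) 1-7(w=1) 2-5(w=5) 3-7(w=7)}
step 5: add edge 2-6 (w=8); MST = {1-5(w=2) 1-7(w=1) 2-5(w=5) 2-6(w=8) 3-7(w=7)}
step 6: add edge 3-4 (w=8); MST = {1-5(w=2) 1-7(w=1) 2-5(w=5) 2-6(w=8) 3-4(w=8) 3-7(w=7)}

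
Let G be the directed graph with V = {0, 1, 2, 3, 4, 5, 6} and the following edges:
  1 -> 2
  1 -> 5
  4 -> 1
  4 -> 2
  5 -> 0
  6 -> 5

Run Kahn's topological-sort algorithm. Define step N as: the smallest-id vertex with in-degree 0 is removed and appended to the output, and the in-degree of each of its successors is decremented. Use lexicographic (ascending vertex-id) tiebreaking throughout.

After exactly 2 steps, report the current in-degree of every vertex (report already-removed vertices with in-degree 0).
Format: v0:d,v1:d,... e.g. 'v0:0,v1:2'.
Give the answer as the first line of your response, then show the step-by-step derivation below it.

v0:1,v1:0,v2:1,v3:0,v4:0,v5:2,v6:0

step 1: output 3; order=[3]; indeg=(1,1,2,0,0,2,0)
step 2: output 4; order=[3,4]; indeg=(1,0,1,0,0,2,0)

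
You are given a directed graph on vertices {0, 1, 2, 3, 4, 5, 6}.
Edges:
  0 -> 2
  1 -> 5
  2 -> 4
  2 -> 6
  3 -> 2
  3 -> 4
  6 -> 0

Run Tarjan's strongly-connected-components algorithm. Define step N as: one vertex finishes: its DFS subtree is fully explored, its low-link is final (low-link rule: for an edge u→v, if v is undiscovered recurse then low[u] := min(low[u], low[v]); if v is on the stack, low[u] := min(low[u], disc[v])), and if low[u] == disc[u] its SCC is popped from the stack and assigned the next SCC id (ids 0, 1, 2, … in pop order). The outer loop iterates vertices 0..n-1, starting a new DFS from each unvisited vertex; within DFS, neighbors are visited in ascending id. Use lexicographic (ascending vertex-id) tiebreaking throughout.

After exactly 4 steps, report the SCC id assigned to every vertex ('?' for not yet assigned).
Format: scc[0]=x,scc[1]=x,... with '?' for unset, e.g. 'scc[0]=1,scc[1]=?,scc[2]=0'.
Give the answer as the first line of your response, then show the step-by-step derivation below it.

scc[0]=1,scc[1]=?,scc[2]=1,scc[3]=?,scc[4]=0,scc[5]=?,scc[6]=1

step 1: low=(low[0]=0,low[1]=?,low[2]=1,low[3]=?,low[4]=2,low[5]=?,low[6]=?); scc=(scc[0]=?,scc[1]=?,scc[2]=?,scc[3]=?,scc[4]=0,scc[5]=?,scc[6]=?)
step 2: low=(low[0]=0,low[1]=?,low[2]=1,low[3]=?,low[4]=2,low[5]=?,low[6]=0); scc=(scc[0]=?,scc[1]=?,scc[2]=?,scc[3]=?,scc[4]=0,scc[5]=?,scc[6]=?)
step 3: low=(low[0]=0,low[1]=?,low[2]=0,low[3]=?,low[4]=2,low[5]=?,low[6]=0); scc=(scc[0]=?,scc[1]=?,scc[2]=?,scc[3]=?,scc[4]=0,scc[5]=?,scc[6]=?)
step 4: low=(low[0]=0,low[1]=?,low[2]=0,low[3]=?,low[4]=2,low[5]=?,low[6]=0); scc=(scc[0]=1,scc[1]=?,scc[2]=1,scc[3]=?,scc[4]=0,scc[5]=?,scc[6]=1)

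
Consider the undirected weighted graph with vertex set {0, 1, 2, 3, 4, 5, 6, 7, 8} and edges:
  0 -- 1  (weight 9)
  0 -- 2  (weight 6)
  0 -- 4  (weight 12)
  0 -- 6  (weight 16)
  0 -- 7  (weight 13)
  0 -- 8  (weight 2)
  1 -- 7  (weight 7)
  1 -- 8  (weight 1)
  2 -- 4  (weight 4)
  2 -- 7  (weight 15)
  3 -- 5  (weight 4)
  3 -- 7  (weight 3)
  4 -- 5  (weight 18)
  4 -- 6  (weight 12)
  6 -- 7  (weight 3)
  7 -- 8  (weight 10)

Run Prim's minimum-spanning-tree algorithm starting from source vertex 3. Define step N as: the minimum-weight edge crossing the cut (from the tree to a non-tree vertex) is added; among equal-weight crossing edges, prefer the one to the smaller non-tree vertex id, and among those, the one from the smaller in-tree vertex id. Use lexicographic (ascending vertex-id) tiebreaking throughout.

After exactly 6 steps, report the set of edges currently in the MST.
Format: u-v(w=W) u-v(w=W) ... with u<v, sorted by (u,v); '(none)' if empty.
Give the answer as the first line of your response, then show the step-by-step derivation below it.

0-8(w=2) 1-7(w=7) 1-8(w=1) 3-5(w=4) 3-7(w=3) 6-7(w=3)

step 1: add edge 3-7 (w=3); MST = {3-7(w=3)}
step 2: add edge 6-7 (w=3); MST = {3-7(w=3) 6-7(w=3)}
step 3: add edge 3-5 (w=4); MST = {3-5(w=4) 3-7(w=3) 6-7(w=3)}
step 4: add edge 1-7 (w=7); MST = {1-7(w=7) 3-5(w=4) 3-7(w=3) 6-7(w=3)}
step 5: add edge 1-8 (w=1); MST = {1-7(w=7) 1-8(w=1) 3-5(w=4) 3-7(w=3) 6-7(w=3)}
step 6: add edge 0-8 (w=2); MST = {0-8(w=2) 1-7(w=7) 1-8(w=1) 3-5(w=4) 3-7(w=3) 6-7(w=3)}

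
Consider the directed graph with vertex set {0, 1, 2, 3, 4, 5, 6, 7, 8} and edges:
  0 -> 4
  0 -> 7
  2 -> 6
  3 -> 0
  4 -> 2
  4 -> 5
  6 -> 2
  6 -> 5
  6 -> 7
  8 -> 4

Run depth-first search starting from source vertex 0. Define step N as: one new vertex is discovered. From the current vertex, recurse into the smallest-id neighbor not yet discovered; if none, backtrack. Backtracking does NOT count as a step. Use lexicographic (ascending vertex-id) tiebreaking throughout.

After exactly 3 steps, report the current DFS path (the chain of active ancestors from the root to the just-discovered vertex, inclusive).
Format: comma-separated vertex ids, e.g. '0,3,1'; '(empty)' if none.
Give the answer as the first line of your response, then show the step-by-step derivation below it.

0,4,2

step 1: discover 0; path=0; order=0
step 2: discover 4; path=0>4; order=0,4
step 3: discover 2; path=0>4>2; order=0,4,2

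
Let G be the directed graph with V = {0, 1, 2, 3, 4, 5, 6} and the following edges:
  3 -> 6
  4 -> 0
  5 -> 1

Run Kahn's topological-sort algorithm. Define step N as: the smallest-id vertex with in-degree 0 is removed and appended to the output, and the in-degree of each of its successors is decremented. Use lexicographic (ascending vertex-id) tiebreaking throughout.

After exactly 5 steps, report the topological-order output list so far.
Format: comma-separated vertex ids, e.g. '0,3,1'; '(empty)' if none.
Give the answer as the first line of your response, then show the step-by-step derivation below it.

2,3,4,0,5

step 1: output 2; order=[2]; indeg=(1,1,0,0,0,0,1)
step 2: output 3; order=[2,3]; indeg=(1,1,0,0,0,0,0)
step 3: output 4; order=[2,3,4]; indeg=(0,1,0,0,0,0,0)
step 4: output 0; order=[2,3,4,0]; indeg=(0,1,0,0,0,0,0)
step 5: output 5; order=[2,3,4,0,5]; indeg=(0,0,0,0,0,0,0)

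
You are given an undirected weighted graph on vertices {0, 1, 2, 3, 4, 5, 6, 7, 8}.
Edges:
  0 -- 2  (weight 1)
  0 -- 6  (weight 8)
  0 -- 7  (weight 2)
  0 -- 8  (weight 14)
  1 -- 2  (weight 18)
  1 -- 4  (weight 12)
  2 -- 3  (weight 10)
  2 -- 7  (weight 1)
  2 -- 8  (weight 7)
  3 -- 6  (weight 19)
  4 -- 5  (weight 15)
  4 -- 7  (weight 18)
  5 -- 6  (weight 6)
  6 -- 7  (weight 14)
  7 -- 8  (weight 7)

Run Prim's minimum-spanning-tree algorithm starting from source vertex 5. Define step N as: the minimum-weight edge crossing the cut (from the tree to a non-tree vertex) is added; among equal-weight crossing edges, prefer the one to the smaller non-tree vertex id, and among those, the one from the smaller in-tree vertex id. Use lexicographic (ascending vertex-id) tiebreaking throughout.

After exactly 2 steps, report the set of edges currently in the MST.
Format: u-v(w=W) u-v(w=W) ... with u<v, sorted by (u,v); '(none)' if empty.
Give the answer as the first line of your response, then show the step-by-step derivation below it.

0-6(w=8) 5-6(w=6)

step 1: add edge 5-6 (w=6); MST = {5-6(w=6)}
step 2: add edge 0-6 (w=8); MST = {0-6(w=8) 5-6(w=6)}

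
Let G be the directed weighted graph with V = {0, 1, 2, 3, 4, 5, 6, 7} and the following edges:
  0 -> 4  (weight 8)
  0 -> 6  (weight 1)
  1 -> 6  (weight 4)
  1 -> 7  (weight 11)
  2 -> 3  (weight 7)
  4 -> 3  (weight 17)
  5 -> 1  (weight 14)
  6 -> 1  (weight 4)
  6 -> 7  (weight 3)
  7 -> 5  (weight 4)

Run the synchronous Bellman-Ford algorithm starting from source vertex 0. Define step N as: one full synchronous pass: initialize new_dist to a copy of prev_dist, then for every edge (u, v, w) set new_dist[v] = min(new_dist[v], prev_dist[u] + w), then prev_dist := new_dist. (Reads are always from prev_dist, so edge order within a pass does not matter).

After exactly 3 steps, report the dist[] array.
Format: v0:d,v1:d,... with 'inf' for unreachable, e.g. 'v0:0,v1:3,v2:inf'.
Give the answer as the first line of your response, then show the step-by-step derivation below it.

v0:0,v1:5,v2:inf,v3:25,v4:8,v5:8,v6:1,v7:4

step 1: dist = v0:0,v1:inf,v2:inf,v3:inf,v4:8,v5:inf,v6:1,v7:inf
step 2: dist = v0:0,v1:5,v2:inf,v3:25,v4:8,v5:inf,v6:1,v7:4
step 3: dist = v0:0,v1:5,v2:inf,v3:25,v4:8,v5:8,v6:1,v7:4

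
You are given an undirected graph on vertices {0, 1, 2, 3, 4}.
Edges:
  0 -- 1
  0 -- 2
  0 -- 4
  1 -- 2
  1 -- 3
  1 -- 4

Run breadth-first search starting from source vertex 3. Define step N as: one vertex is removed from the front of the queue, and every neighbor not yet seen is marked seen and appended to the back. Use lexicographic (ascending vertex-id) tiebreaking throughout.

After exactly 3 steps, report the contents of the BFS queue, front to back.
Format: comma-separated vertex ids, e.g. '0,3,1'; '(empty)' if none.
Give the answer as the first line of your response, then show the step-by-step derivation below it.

2,4

step 1: dequeue 3; queue=[1]; order=3
step 2: dequeue 1; queue=[0,2,4]; order=3,1
step 3: dequeue 0; queue=[2,4]; order=3,1,0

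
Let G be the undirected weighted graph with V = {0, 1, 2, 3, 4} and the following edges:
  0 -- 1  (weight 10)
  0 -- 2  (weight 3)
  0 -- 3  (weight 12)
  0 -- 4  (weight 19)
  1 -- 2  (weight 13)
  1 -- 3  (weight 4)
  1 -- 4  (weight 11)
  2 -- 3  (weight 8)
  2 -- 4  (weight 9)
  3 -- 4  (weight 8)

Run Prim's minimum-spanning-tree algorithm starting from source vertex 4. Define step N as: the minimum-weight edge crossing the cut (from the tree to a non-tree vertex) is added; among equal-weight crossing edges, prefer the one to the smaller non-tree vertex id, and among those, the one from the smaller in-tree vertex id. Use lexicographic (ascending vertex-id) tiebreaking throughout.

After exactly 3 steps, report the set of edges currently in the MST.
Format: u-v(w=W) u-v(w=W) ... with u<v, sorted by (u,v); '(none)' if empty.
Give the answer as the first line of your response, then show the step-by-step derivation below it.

1-3(w=4) 2-3(w=8) 3-4(w=8)

step 1: add edge 3-4 (w=8); MST = {3-4(w=8)}
step 2: add edge 1-3 (w=4); MST = {1-3(w=4) 3-4(w=8)}
step 3: add edge 2-3 (w=8); MST = {1-3(w=4) 2-3(w=8) 3-4(w=8)}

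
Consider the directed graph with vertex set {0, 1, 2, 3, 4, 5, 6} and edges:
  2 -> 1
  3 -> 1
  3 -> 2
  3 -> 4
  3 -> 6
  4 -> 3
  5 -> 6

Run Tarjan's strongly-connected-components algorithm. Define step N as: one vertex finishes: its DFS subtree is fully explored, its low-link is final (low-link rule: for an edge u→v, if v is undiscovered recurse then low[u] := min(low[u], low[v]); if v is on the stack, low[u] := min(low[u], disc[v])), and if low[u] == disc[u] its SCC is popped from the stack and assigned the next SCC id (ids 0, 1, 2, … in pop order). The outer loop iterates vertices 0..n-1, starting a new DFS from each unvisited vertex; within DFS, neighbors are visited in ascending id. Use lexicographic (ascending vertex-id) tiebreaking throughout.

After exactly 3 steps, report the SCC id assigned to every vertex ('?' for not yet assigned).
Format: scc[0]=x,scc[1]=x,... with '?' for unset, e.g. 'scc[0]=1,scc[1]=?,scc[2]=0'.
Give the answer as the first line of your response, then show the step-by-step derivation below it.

scc[0]=0,scc[1]=1,scc[2]=2,scc[3]=?,scc[4]=?,scc[5]=?,scc[6]=?

step 1: low=(low[0]=0,low[1]=?,low[2]=?,low[3]=?,low[4]=?,low[5]=?,low[6]=?); scc=(scc[0]=0,scc[1]=?,scc[2]=?,scc[3]=?,scc[4]=?,scc[5]=?,scc[6]=?)
step 2: low=(low[0]=0,low[1]=1,low[2]=?,low[3]=?,low[4]=?,low[5]=?,low[6]=?); scc=(scc[0]=0,scc[1]=1,scc[2]=?,scc[3]=?,scc[4]=?,scc[5]=?,scc[6]=?)
step 3: low=(low[0]=0,low[1]=1,low[2]=2,low[3]=?,low[4]=?,low[5]=?,low[6]=?); scc=(scc[0]=0,scc[1]=1,scc[2]=2,scc[3]=?,scc[4]=?,scc[5]=?,scc[6]=?)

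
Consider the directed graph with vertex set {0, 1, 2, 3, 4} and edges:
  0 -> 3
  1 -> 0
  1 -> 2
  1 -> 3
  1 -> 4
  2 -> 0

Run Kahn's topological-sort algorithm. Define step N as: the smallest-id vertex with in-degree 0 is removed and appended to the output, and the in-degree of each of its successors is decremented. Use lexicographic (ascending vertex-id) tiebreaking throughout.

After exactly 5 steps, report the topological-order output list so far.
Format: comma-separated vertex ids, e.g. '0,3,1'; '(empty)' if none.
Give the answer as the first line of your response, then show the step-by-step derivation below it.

1,2,0,3,4

step 1: output 1; order=[1]; indeg=(1,0,0,1,0)
step 2: output 2; order=[1,2]; indeg=(0,0,0,1,0)
step 3: output 0; order=[1,2,0]; indeg=(0,0,0,0,0)
step 4: output 3; order=[1,2,0,3]; indeg=(0,0,0,0,0)
step 5: output 4; order=[1,2,0,3,4]; indeg=(0,0,0,0,0)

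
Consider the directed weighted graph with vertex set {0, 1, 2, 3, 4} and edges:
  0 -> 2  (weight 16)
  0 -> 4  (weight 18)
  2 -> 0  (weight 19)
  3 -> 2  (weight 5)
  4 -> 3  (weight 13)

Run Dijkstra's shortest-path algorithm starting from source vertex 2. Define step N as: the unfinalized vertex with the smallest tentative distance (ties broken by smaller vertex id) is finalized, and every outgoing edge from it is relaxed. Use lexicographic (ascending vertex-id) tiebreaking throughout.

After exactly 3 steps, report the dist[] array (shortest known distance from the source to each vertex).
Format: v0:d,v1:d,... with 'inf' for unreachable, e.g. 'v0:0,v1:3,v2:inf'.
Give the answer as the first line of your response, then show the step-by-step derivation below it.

v0:19,v1:inf,v2:0,v3:50,v4:37

step 1: dist = v0:19,v1:inf,v2:0,v3:inf,v4:inf
step 2: dist = v0:19,v1:inf,v2:0,v3:inf,v4:37
step 3: dist = v0:19,v1:inf,v2:0,v3:50,v4:37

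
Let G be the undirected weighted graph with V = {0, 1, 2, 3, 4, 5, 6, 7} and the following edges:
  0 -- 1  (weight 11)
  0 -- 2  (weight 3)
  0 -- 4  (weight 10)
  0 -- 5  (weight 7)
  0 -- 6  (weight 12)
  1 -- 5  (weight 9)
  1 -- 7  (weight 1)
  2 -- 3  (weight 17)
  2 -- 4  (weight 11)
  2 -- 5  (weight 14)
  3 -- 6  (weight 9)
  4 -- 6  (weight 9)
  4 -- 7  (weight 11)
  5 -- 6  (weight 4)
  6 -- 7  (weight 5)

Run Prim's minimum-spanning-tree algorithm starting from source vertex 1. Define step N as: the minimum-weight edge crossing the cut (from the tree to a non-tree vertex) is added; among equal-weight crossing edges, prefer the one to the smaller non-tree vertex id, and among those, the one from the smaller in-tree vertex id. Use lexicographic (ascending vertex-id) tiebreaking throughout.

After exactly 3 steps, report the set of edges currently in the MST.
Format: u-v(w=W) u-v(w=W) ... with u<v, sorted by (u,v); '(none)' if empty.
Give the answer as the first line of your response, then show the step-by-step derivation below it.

1-7(w=1) 5-6(w=4) 6-7(w=5)

step 1: add edge 1-7 (w=1); MST = {1-7(w=1)}
step 2: add edge 6-7 (w=5); MST = {1-7(w=1) 6-7(w=5)}
step 3: add edge 5-6 (w=4); MST = {1-7(w=1) 5-6(w=4) 6-7(w=5)}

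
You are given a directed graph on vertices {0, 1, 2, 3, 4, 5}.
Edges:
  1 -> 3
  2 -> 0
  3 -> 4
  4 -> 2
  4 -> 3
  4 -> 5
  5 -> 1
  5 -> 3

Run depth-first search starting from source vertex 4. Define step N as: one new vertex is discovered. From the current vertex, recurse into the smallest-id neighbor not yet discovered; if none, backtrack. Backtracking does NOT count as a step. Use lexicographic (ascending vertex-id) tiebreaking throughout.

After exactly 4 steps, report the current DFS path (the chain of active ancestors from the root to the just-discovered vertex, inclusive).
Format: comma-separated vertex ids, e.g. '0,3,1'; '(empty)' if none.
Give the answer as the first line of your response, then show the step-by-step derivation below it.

4,3

step 1: discover 4; path=4; order=4
step 2: discover 2; path=4>2; order=4,2
step 3: discover 0; path=4>2>0; order=4,2,0
step 4: discover 3; path=4>3; order=4,2,0,3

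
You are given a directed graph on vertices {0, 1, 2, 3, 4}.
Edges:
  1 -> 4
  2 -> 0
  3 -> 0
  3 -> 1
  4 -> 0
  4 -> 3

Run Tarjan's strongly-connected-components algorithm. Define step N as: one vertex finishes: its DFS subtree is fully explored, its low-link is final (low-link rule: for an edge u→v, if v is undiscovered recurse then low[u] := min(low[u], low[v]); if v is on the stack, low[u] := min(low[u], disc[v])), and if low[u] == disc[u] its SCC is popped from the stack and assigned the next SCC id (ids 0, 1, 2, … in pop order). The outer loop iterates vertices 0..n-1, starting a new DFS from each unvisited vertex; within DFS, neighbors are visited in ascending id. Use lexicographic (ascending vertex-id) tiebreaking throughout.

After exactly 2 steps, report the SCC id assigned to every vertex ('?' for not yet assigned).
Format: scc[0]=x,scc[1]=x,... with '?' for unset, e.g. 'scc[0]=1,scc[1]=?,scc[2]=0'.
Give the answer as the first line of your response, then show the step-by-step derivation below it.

scc[0]=0,scc[1]=?,scc[2]=?,scc[3]=?,scc[4]=?

step 1: low=(low[0]=0,low[1]=?,low[2]=?,low[3]=?,low[4]=?); scc=(scc[0]=0,scc[1]=?,scc[2]=?,scc[3]=?,scc[4]=?)
step 2: low=(low[0]=0,low[1]=1,low[2]=?,low[3]=1,low[4]=2); scc=(scc[0]=0,scc[1]=?,scc[2]=?,scc[3]=?,scc[4]=?)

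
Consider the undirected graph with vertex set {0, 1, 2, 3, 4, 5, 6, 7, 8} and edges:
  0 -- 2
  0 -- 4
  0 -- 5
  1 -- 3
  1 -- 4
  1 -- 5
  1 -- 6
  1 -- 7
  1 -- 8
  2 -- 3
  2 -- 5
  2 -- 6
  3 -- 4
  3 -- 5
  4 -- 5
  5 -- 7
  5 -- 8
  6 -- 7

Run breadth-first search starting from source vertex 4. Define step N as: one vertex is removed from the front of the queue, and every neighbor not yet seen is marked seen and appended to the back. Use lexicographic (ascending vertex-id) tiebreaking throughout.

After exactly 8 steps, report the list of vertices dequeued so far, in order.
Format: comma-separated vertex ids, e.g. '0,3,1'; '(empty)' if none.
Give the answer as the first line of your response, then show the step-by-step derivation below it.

4,0,1,3,5,2,6,7

step 1: dequeue 4; queue=[0,1,3,5]; order=4
step 2: dequeue 0; queue=[1,3,5,2]; order=4,0
step 3: dequeue 1; queue=[3,5,2,6,7,8]; order=4,0,1
step 4: dequeue 3; queue=[5,2,6,7,8]; order=4,0,1,3
step 5: dequeue 5; queue=[2,6,7,8]; order=4,0,1,3,5
step 6: dequeue 2; queue=[6,7,8]; order=4,0,1,3,5,2
step 7: dequeue 6; queue=[7,8]; order=4,0,1,3,5,2,6
step 8: dequeue 7; queue=[8]; order=4,0,1,3,5,2,6,7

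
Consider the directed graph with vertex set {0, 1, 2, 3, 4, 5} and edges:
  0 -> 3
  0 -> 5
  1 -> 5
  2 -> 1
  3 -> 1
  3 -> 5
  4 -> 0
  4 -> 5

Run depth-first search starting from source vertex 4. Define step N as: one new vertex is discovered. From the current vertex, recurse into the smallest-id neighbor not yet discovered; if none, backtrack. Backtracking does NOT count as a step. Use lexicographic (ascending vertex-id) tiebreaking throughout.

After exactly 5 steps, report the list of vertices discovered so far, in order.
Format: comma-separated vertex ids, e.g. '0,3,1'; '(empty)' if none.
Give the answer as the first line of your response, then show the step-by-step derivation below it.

4,0,3,1,5

step 1: discover 4; path=4; order=4
step 2: discover 0; path=4>0; order=4,0
step 3: discover 3; path=4>0>3; order=4,0,3
step 4: discover 1; path=4>0>3>1; order=4,0,3,1
step 5: discover 5; path=4>0>3>1>5; order=4,0,3,1,5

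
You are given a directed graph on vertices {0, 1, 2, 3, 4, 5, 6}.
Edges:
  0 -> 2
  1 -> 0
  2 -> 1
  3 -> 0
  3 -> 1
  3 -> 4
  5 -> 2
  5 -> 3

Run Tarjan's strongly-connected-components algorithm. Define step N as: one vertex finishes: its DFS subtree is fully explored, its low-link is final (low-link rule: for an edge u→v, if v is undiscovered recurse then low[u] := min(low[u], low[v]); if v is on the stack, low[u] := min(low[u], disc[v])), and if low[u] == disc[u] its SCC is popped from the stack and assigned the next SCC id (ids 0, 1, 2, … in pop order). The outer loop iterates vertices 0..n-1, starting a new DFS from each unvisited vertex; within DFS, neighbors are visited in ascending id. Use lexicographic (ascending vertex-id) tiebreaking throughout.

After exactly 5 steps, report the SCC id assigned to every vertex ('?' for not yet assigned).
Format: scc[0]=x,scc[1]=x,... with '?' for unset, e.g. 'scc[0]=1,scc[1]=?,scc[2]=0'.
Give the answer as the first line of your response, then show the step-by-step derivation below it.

scc[0]=0,scc[1]=0,scc[2]=0,scc[3]=2,scc[4]=1,scc[5]=?,scc[6]=?

step 1: low=(low[0]=0,low[1]=0,low[2]=1,low[3]=?,low[4]=?,low[5]=?,low[6]=?); scc=(scc[0]=?,scc[1]=?,scc[2]=?,scc[3]=?,scc[4]=?,scc[5]=?,scc[6]=?)
step 2: low=(low[0]=0,low[1]=0,low[2]=0,low[3]=?,low[4]=?,low[5]=?,low[6]=?); scc=(scc[0]=?,scc[1]=?,scc[2]=?,scc[3]=?,scc[4]=?,scc[5]=?,scc[6]=?)
step 3: low=(low[0]=0,low[1]=0,low[2]=0,low[3]=?,low[4]=?,low[5]=?,low[6]=?); scc=(scc[0]=0,scc[1]=0,scc[2]=0,scc[3]=?,scc[4]=?,scc[5]=?,scc[6]=?)
step 4: low=(low[0]=0,low[1]=0,low[2]=0,low[3]=3,low[4]=4,low[5]=?,low[6]=?); scc=(scc[0]=0,scc[1]=0,scc[2]=0,scc[3]=?,scc[4]=1,scc[5]=?,scc[6]=?)
step 5: low=(low[0]=0,low[1]=0,low[2]=0,low[3]=3,low[4]=4,low[5]=?,low[6]=?); scc=(scc[0]=0,scc[1]=0,scc[2]=0,scc[3]=2,scc[4]=1,scc[5]=?,scc[6]=?)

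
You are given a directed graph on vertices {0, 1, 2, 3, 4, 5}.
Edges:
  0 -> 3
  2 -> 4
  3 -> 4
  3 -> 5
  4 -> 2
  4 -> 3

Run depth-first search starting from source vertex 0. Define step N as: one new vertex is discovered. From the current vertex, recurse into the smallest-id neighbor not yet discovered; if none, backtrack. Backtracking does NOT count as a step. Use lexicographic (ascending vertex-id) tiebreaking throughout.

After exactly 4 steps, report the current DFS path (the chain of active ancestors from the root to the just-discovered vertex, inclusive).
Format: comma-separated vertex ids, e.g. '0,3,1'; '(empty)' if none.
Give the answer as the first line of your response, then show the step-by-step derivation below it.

0,3,4,2

step 1: discover 0; path=0; order=0
step 2: discover 3; path=0>3; order=0,3
step 3: discover 4; path=0>3>4; order=0,3,4
step 4: discover 2; path=0>3>4>2; order=0,3,4,2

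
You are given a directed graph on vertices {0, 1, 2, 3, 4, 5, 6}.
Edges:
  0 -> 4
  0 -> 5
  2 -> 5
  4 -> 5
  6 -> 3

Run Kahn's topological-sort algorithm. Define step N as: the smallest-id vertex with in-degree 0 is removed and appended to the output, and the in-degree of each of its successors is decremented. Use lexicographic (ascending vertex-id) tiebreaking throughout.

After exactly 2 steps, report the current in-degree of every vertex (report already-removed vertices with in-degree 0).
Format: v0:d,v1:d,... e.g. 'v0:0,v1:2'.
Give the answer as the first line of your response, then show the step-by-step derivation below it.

v0:0,v1:0,v2:0,v3:1,v4:0,v5:2,v6:0

step 1: output 0; order=[0]; indeg=(0,0,0,1,0,2,0)
step 2: output 1; order=[0,1]; indeg=(0,0,0,1,0,2,0)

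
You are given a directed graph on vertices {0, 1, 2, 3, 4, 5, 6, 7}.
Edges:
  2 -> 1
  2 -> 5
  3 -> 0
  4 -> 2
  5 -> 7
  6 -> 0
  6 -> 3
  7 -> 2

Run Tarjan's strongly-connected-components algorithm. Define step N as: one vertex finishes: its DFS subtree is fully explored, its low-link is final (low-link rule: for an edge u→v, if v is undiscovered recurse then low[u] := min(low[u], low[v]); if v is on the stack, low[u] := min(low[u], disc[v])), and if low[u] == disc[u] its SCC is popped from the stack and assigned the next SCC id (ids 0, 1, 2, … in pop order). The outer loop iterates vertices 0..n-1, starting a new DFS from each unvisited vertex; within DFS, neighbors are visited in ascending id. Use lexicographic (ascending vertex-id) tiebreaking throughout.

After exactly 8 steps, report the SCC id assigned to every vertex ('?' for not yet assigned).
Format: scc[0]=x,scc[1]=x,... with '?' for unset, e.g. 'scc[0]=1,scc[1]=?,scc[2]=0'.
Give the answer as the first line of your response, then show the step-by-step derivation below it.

scc[0]=0,scc[1]=1,scc[2]=2,scc[3]=3,scc[4]=4,scc[5]=2,scc[6]=5,scc[7]=2

step 1: low=(low[0]=0,low[1]=?,low[2]=?,low[3]=?,low[4]=?,low[5]=?,low[6]=?,low[7]=?); scc=(scc[0]=0,scc[1]=?,scc[2]=?,scc[3]=?,scc[4]=?,scc[5]=?,scc[6]=?,scc[7]=?)
step 2: low=(low[0]=0,low[1]=1,low[2]=?,low[3]=?,low[4]=?,low[5]=?,low[6]=?,low[7]=?); scc=(scc[0]=0,scc[1]=1,scc[2]=?,scc[3]=?,scc[4]=?,scc[5]=?,scc[6]=?,scc[7]=?)
step 3: low=(low[0]=0,low[1]=1,low[2]=2,low[3]=?,low[4]=?,low[5]=3,low[6]=?,low[7]=2); scc=(scc[0]=0,scc[1]=1,scc[2]=?,scc[3]=?,scc[4]=?,scc[5]=?,scc[6]=?,scc[7]=?)
step 4: low=(low[0]=0,low[1]=1,low[2]=2,low[3]=?,low[4]=?,low[5]=2,low[6]=?,low[7]=2); scc=(scc[0]=0,scc[1]=1,scc[2]=?,scc[3]=?,scc[4]=?,scc[5]=?,scc[6]=?,scc[7]=?)
step 5: low=(low[0]=0,low[1]=1,low[2]=2,low[3]=?,low[4]=?,low[5]=2,low[6]=?,low[7]=2); scc=(scc[0]=0,scc[1]=1,scc[2]=2,scc[3]=?,scc[4]=?,scc[5]=2,scc[6]=?,scc[7]=2)
step 6: low=(low[0]=0,low[1]=1,low[2]=2,low[3]=5,low[4]=?,low[5]=2,low[6]=?,low[7]=2); scc=(scc[0]=0,scc[1]=1,scc[2]=2,scc[3]=3,scc[4]=?,scc[5]=2,scc[6]=?,scc[7]=2)
step 7: low=(low[0]=0,low[1]=1,low[2]=2,low[3]=5,low[4]=6,low[5]=2,low[6]=?,low[7]=2); scc=(scc[0]=0,scc[1]=1,scc[2]=2,scc[3]=3,scc[4]=4,scc[5]=2,scc[6]=?,scc[7]=2)
step 8: low=(low[0]=0,low[1]=1,low[2]=2,low[3]=5,low[4]=6,low[5]=2,low[6]=7,low[7]=2); scc=(scc[0]=0,scc[1]=1,scc[2]=2,scc[3]=3,scc[4]=4,scc[5]=2,scc[6]=5,scc[7]=2)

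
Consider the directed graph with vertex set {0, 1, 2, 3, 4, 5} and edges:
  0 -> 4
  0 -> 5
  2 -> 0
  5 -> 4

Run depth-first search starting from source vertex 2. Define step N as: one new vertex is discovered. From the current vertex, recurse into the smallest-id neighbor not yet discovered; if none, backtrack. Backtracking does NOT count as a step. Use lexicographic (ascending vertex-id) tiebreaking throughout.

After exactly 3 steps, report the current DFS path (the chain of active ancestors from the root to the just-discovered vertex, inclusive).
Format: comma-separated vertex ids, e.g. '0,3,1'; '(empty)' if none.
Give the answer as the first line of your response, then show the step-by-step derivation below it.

2,0,4

step 1: discover 2; path=2; order=2
step 2: discover 0; path=2>0; order=2,0
step 3: discover 4; path=2>0>4; order=2,0,4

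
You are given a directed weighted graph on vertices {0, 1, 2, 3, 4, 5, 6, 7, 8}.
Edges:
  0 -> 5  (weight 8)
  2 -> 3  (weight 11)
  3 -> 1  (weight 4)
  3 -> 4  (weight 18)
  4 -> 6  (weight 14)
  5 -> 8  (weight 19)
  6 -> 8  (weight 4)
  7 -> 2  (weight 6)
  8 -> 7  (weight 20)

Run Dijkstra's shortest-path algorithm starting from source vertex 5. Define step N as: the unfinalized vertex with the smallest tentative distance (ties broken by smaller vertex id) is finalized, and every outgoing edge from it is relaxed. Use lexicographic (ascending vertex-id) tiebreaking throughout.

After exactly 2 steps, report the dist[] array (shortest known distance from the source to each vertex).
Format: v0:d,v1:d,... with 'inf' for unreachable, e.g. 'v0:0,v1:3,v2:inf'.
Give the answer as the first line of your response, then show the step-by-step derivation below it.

v0:inf,v1:inf,v2:inf,v3:inf,v4:inf,v5:0,v6:inf,v7:39,v8:19

step 1: dist = v0:inf,v1:inf,v2:inf,v3:inf,v4:inf,v5:0,v6:inf,v7:inf,v8:19
step 2: dist = v0:inf,v1:inf,v2:inf,v3:inf,v4:inf,v5:0,v6:inf,v7:39,v8:19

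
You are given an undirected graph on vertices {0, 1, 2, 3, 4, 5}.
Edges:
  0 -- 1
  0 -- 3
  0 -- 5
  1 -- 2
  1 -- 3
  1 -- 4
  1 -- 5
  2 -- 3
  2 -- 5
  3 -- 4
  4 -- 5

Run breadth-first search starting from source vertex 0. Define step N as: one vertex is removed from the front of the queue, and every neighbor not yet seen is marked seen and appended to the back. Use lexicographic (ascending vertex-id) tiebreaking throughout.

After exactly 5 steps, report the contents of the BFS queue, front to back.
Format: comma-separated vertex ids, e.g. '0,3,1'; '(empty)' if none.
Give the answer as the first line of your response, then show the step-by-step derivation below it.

4

step 1: dequeue 0; queue=[1,3,5]; order=0
step 2: dequeue 1; queue=[3,5,2,4]; order=0,1
step 3: dequeue 3; queue=[5,2,4]; order=0,1,3
step 4: dequeue 5; queue=[2,4]; order=0,1,3,5
step 5: dequeue 2; queue=[4]; order=0,1,3,5,2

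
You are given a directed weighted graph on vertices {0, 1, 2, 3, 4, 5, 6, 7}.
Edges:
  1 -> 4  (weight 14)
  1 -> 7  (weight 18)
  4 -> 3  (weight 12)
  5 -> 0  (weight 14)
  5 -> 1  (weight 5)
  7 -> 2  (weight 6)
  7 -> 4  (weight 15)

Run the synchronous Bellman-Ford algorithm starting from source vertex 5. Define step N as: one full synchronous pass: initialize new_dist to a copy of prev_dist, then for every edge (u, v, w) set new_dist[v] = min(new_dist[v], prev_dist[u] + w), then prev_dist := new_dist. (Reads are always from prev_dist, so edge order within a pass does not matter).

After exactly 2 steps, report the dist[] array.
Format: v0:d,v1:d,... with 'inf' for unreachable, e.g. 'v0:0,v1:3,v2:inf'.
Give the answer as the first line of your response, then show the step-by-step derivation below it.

v0:14,v1:5,v2:inf,v3:inf,v4:19,v5:0,v6:inf,v7:23

step 1: dist = v0:14,v1:5,v2:inf,v3:inf,v4:inf,v5:0,v6:inf,v7:inf
step 2: dist = v0:14,v1:5,v2:inf,v3:inf,v4:19,v5:0,v6:inf,v7:23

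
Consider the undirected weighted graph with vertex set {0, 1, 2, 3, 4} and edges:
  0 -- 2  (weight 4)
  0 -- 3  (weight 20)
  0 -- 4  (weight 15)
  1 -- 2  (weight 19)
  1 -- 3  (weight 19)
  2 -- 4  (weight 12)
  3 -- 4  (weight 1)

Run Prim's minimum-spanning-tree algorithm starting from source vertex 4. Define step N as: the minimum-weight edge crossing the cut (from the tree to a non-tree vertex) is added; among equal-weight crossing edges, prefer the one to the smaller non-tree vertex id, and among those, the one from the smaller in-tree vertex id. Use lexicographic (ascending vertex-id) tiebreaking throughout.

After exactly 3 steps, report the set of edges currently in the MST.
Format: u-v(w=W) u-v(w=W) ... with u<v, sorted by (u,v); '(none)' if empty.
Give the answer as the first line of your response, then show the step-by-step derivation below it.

0-2(w=4) 2-4(w=12) 3-4(w=1)

step 1: add edge 3-4 (w=1); MST = {3-4(w=1)}
step 2: add edge 2-4 (w=12); MST = {2-4(w=12) 3-4(w=1)}
step 3: add edge 0-2 (w=4); MST = {0-2(w=4) 2-4(w=12) 3-4(w=1)}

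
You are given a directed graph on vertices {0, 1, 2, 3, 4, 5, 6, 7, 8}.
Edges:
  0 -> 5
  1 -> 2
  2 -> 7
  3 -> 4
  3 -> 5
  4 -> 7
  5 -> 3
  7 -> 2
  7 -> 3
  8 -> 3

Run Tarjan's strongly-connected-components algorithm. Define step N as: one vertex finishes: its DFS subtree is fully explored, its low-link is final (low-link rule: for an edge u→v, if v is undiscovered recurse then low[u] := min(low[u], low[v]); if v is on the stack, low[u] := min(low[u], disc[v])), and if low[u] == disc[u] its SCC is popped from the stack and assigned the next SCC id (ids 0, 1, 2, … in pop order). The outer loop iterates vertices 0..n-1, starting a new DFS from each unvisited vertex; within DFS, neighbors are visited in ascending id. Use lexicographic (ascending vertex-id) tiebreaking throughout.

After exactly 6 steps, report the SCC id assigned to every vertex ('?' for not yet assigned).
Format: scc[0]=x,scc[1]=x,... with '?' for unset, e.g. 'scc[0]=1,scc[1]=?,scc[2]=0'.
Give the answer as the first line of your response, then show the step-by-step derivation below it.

scc[0]=1,scc[1]=?,scc[2]=0,scc[3]=0,scc[4]=0,scc[5]=0,scc[6]=?,scc[7]=0,scc[8]=?

step 1: low=(low[0]=0,low[1]=?,low[2]=4,low[3]=2,low[4]=3,low[5]=1,low[6]=?,low[7]=4,low[8]=?); scc=(scc[0]=?,scc[1]=?,scc[2]=?,scc[3]=?,scc[4]=?,scc[5]=?,scc[6]=?,scc[7]=?,scc[8]=?)
step 2: low=(low[0]=0,low[1]=?,low[2]=4,low[3]=2,low[4]=3,low[5]=1,low[6]=?,low[7]=2,low[8]=?); scc=(scc[0]=?,scc[1]=?,scc[2]=?,scc[3]=?,scc[4]=?,scc[5]=?,scc[6]=?,scc[7]=?,scc[8]=?)
step 3: low=(low[0]=0,low[1]=?,low[2]=4,low[3]=2,low[4]=2,low[5]=1,low[6]=?,low[7]=2,low[8]=?); scc=(scc[0]=?,scc[1]=?,scc[2]=?,scc[3]=?,scc[4]=?,scc[5]=?,scc[6]=?,scc[7]=?,scc[8]=?)
step 4: low=(low[0]=0,low[1]=?,low[2]=4,low[3]=1,low[4]=2,low[5]=1,low[6]=?,low[7]=2,low[8]=?); scc=(scc[0]=?,scc[1]=?,scc[2]=?,scc[3]=?,scc[4]=?,scc[5]=?,scc[6]=?,scc[7]=?,scc[8]=?)
step 5: low=(low[0]=0,low[1]=?,low[2]=4,low[3]=1,low[4]=2,low[5]=1,low[6]=?,low[7]=2,low[8]=?); scc=(scc[0]=?,scc[1]=?,scc[2]=0,scc[3]=0,scc[4]=0,scc[5]=0,scc[6]=?,scc[7]=0,scc[8]=?)
step 6: low=(low[0]=0,low[1]=?,low[2]=4,low[3]=1,low[4]=2,low[5]=1,low[6]=?,low[7]=2,low[8]=?); scc=(scc[0]=1,scc[1]=?,scc[2]=0,scc[3]=0,scc[4]=0,scc[5]=0,scc[6]=?,scc[7]=0,scc[8]=?)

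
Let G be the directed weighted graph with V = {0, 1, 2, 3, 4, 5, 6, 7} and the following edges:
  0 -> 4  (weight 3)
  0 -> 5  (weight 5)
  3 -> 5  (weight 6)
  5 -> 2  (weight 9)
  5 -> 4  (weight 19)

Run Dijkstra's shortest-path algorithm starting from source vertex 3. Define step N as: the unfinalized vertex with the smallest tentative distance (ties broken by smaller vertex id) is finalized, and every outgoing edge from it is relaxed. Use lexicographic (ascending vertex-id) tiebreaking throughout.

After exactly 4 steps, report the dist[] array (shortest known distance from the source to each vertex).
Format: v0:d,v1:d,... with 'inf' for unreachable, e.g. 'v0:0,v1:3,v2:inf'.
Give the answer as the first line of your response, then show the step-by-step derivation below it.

v0:inf,v1:inf,v2:15,v3:0,v4:25,v5:6,v6:inf,v7:inf

step 1: dist = v0:inf,v1:inf,v2:inf,v3:0,v4:inf,v5:6,v6:inf,v7:inf
step 2: dist = v0:inf,v1:inf,v2:15,v3:0,v4:25,v5:6,v6:inf,v7:inf
step 3: dist = v0:inf,v1:inf,v2:15,v3:0,v4:25,v5:6,v6:inf,v7:inf
step 4: dist = v0:inf,v1:inf,v2:15,v3:0,v4:25,v5:6,v6:inf,v7:inf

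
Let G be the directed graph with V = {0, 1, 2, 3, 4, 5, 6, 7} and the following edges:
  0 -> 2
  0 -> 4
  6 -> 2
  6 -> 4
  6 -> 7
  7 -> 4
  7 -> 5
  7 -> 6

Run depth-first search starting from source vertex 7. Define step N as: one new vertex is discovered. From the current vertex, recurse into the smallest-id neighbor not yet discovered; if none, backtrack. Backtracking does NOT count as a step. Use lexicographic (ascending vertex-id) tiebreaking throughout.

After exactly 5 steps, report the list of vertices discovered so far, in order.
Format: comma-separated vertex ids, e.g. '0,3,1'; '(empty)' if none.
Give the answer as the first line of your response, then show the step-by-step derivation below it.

7,4,5,6,2

step 1: discover 7; path=7; order=7
step 2: discover 4; path=7>4; order=7,4
step 3: discover 5; path=7>5; order=7,4,5
step 4: discover 6; path=7>6; order=7,4,5,6
step 5: discover 2; path=7>6>2; order=7,4,5,6,2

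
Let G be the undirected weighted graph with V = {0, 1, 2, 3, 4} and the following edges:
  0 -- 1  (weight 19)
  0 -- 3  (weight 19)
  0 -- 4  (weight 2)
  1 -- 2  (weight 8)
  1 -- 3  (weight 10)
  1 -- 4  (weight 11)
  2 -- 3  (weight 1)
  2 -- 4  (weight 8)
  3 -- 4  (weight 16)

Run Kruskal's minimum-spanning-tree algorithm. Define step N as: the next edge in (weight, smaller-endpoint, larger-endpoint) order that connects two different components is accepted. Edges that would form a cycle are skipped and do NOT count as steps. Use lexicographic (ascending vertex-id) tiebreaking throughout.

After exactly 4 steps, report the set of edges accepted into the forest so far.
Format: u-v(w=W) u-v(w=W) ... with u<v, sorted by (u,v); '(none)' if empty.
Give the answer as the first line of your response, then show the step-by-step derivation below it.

0-4(w=2) 1-2(w=8) 2-3(w=1) 2-4(w=8)

step 1: add edge 2-3 (w=1); MST = {2-3(w=1)}
step 2: add edge 0-4 (w=2); MST = {0-4(w=2) 2-3(w=1)}
step 3: add edge 1-2 (w=8); MST = {0-4(w=2) 1-2(w=8) 2-3(w=1)}
step 4: add edge 2-4 (w=8); MST = {0-4(w=2) 1-2(w=8) 2-3(w=1) 2-4(w=8)}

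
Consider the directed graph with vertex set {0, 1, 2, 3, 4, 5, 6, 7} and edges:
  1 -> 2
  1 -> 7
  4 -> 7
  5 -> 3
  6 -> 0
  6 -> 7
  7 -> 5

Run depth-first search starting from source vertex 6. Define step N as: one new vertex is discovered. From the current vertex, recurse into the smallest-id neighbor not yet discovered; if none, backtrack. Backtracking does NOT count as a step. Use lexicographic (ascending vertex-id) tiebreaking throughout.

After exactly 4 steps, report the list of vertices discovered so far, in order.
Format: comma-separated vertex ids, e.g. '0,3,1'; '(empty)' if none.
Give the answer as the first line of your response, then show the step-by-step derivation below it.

6,0,7,5

step 1: discover 6; path=6; order=6
step 2: discover 0; path=6>0; order=6,0
step 3: discover 7; path=6>7; order=6,0,7
step 4: discover 5; path=6>7>5; order=6,0,7,5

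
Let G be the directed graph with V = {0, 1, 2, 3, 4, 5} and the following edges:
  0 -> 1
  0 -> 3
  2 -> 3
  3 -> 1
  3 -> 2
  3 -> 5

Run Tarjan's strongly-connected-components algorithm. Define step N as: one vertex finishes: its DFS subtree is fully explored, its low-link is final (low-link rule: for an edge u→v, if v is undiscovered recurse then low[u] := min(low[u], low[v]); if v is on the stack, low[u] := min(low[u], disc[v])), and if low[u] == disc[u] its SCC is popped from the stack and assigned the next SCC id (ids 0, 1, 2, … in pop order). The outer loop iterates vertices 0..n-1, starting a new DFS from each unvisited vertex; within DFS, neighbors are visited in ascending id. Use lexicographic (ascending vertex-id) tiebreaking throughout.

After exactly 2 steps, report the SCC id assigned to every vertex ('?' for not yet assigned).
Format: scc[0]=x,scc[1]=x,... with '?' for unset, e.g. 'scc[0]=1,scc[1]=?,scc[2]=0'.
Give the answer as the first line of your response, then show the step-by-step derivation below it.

scc[0]=?,scc[1]=0,scc[2]=?,scc[3]=?,scc[4]=?,scc[5]=?

step 1: low=(low[0]=0,low[1]=1,low[2]=?,low[3]=?,low[4]=?,low[5]=?); scc=(scc[0]=?,scc[1]=0,scc[2]=?,scc[3]=?,scc[4]=?,scc[5]=?)
step 2: low=(low[0]=0,low[1]=1,low[2]=2,low[3]=2,low[4]=?,low[5]=?); scc=(scc[0]=?,scc[1]=0,scc[2]=?,scc[3]=?,scc[4]=?,scc[5]=?)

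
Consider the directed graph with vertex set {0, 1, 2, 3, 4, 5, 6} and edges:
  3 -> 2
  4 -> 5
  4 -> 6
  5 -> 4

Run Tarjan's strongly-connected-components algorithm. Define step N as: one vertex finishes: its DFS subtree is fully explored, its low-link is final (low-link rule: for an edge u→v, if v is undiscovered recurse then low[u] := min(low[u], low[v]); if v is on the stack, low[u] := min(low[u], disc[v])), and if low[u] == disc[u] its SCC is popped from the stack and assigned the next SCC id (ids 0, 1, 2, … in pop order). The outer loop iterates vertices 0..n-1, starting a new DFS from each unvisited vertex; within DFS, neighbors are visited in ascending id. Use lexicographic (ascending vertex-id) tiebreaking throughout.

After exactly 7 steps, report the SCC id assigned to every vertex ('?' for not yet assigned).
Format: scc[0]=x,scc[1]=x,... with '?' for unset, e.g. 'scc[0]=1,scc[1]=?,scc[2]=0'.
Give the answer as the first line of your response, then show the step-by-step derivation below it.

scc[0]=0,scc[1]=1,scc[2]=2,scc[3]=3,scc[4]=5,scc[5]=5,scc[6]=4

step 1: low=(low[0]=0,low[1]=?,low[2]=?,low[3]=?,low[4]=?,low[5]=?,low[6]=?); scc=(scc[0]=0,scc[1]=?,scc[2]=?,scc[3]=?,scc[4]=?,scc[5]=?,scc[6]=?)
step 2: low=(low[0]=0,low[1]=1,low[2]=?,low[3]=?,low[4]=?,low[5]=?,low[6]=?); scc=(scc[0]=0,scc[1]=1,scc[2]=?,scc[3]=?,scc[4]=?,scc[5]=?,scc[6]=?)
step 3: low=(low[0]=0,low[1]=1,low[2]=2,low[3]=?,low[4]=?,low[5]=?,low[6]=?); scc=(scc[0]=0,scc[1]=1,scc[2]=2,scc[3]=?,scc[4]=?,scc[5]=?,scc[6]=?)
step 4: low=(low[0]=0,low[1]=1,low[2]=2,low[3]=3,low[4]=?,low[5]=?,low[6]=?); scc=(scc[0]=0,scc[1]=1,scc[2]=2,scc[3]=3,scc[4]=?,scc[5]=?,scc[6]=?)
step 5: low=(low[0]=0,low[1]=1,low[2]=2,low[3]=3,low[4]=4,low[5]=4,low[6]=?); scc=(scc[0]=0,scc[1]=1,scc[2]=2,scc[3]=3,scc[4]=?,scc[5]=?,scc[6]=?)
step 6: low=(low[0]=0,low[1]=1,low[2]=2,low[3]=3,low[4]=4,low[5]=4,low[6]=6); scc=(scc[0]=0,scc[1]=1,scc[2]=2,scc[3]=3,scc[4]=?,scc[5]=?,scc[6]=4)
step 7: low=(low[0]=0,low[1]=1,low[2]=2,low[3]=3,low[4]=4,low[5]=4,low[6]=6); scc=(scc[0]=0,scc[1]=1,scc[2]=2,scc[3]=3,scc[4]=5,scc[5]=5,scc[6]=4)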